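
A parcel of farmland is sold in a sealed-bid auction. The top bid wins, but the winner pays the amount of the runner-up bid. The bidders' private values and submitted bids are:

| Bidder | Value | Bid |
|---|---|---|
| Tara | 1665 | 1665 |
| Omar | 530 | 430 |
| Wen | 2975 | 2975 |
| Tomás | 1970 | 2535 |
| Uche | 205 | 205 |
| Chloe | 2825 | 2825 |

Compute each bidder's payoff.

Payoffs: Tara 0, Omar 0, Wen 150, Tomás 0, Uche 0, Chloe 0.

Ordered from highest: Wen 2975 > Chloe 2825 > Tomás 2535 > Tara 1665 > Omar 430 > Uche 205.
Wen has the top bid and wins; the price is the second-highest bid, 2825.
Wen's payoff = 2975 − 2825 = 150. All other bidders lose, so their payoff is 0.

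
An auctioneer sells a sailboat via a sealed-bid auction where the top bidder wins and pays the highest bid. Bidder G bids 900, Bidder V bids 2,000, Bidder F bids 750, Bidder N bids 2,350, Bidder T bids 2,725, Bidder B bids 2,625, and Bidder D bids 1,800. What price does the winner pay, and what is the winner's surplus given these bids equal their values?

The winner pays 2,725 for a surplus of 0.

Sorted high to low: Bidder T 2,725 > Bidder B 2,625 > Bidder N 2,350 > Bidder V 2,000 > Bidder D 1,800 > Bidder G 900 > Bidder F 750.
Bidder T is the highest bidder, so Bidder T wins.
Under the first-price rule, the price is the highest bid: 2,725.
Surplus = 2,725 − 2,725 = 0.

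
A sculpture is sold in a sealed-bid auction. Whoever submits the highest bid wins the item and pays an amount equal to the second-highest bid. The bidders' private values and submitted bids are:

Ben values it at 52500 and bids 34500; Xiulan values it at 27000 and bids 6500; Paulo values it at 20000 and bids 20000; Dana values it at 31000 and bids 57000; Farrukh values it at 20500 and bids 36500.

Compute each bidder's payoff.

Payoffs: Ben 0, Xiulan 0, Paulo 0, Dana -5500, Farrukh 0.

Bids in descending order: Dana 57000; Farrukh 36500; Ben 34500; Paulo 20000; Xiulan 6500.
Dana has the top bid and wins; the price is the second-highest bid, 36500.
Dana's payoff = 31000 − 36500 = -5500. All other bidders lose, so their payoff is 0.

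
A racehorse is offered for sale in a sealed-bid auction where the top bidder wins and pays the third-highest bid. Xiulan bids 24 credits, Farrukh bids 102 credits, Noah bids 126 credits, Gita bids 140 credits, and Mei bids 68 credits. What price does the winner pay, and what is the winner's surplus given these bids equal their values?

The winner pays 102 credits for a surplus of 38 credits.

Ordered from highest: Gita 140 credits; Noah 126 credits; Farrukh 102 credits; Mei 68 credits; Xiulan 24 credits.
Gita is the highest bidder, so Gita wins.
Under the third-price rule, the price is the third-highest bid: 102 credits.
Surplus = 140 credits − 102 credits = 38 credits.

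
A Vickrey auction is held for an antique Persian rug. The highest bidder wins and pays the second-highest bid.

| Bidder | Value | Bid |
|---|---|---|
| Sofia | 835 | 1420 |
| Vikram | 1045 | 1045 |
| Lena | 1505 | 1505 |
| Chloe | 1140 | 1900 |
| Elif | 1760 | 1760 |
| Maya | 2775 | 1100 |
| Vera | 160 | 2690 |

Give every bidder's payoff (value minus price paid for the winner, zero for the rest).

Ranking the bids: Vera 2690 > Chloe 1900 > Elif 1760 > Lena 1505 > Sofia 1420 > Maya 1100 > Vikram 1045.
Vera has the top bid and wins; the price is the second-highest bid, 1900.
Vera's payoff = 160 − 1900 = -1740. All other bidders lose, so their payoff is 0.

Payoffs: Sofia 0, Vikram 0, Lena 0, Chloe 0, Elif 0, Maya 0, Vera -1740.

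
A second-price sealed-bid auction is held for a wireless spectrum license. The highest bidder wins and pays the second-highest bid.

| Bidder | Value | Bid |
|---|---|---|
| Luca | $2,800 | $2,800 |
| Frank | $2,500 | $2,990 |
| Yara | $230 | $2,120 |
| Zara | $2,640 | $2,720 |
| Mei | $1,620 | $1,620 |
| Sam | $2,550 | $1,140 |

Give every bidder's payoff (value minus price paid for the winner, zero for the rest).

Luca $0, Frank -$300, Yara $0, Zara $0, Mei $0, Sam $0.

Sorted high to low: Frank $2,990 > Luca $2,800 > Zara $2,720 > Yara $2,120 > Mei $1,620 > Sam $1,140.
Frank has the top bid and wins; the price is the second-highest bid, $2,800.
Frank's payoff = $2,500 − $2,800 = -$300. All other bidders lose, so their payoff is 0.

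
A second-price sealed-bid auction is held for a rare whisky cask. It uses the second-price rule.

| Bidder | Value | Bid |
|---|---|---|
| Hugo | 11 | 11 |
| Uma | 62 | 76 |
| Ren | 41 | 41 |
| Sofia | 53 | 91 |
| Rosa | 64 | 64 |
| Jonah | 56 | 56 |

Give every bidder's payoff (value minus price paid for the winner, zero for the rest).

Ordered from highest: Sofia 91 > Uma 76 > Rosa 64 > Jonah 56 > Ren 41 > Hugo 11.
Sofia has the top bid and wins; the price is the second-highest bid, 76.
Sofia's payoff = 53 − 76 = -23. All other bidders lose, so their payoff is 0.

Payoffs: Hugo 0, Uma 0, Ren 0, Sofia -23, Rosa 0, Jonah 0.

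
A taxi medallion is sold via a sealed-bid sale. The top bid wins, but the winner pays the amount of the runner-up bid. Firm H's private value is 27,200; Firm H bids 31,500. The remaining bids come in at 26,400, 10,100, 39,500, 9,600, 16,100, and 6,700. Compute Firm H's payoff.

0

Highest competing bid: 39,500.
Firm H's bid 31,500 is not the highest, so Firm H loses, pays nothing, and earns zero payoff.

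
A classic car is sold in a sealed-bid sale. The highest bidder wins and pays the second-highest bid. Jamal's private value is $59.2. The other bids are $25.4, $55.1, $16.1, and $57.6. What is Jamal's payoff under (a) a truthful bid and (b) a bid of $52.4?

The highest competing bid is $57.6.
Bidding truthfully at $59.2: Jamal has the top bid, wins, and pays the second-highest bid $57.6. Payoff = $59.2 − $57.6 = $1.6.
Bidding $52.4: the top bid is $57.6 (a rival), so Jamal loses. Payoff = $0.0.
Deviating from a truthful bid can only lose payoff in a second-price auction — never gain.

(a) $1.6  (b) $0.0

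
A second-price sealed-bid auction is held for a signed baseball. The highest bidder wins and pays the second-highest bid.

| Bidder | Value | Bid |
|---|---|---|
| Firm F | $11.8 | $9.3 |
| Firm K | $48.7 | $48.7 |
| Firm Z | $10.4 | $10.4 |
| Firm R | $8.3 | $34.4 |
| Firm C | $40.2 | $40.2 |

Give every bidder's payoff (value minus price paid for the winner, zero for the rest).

Ordered from highest: Firm K $48.7, then Firm C $40.2, then Firm R $34.4, then Firm Z $10.4, then Firm F $9.3.
Firm K has the top bid and wins; the price is the second-highest bid, $40.2.
Firm K's payoff = $48.7 − $40.2 = $8.5. All other bidders lose, so their payoff is 0.

Firm F $0.0, Firm K $8.5, Firm Z $0.0, Firm R $0.0, Firm C $0.0.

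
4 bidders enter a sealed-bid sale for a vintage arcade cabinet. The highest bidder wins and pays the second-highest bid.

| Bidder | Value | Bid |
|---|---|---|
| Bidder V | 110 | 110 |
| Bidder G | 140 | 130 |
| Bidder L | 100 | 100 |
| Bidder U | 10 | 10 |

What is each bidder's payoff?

Ordered from highest: Bidder G 130; Bidder V 110; Bidder L 100; Bidder U 10.
Bidder G has the top bid and wins; the price is the second-highest bid, 110.
Bidder G's payoff = 140 − 110 = 30. All other bidders lose, so their payoff is 0.

Bidder V 0, Bidder G 30, Bidder L 0, Bidder U 0.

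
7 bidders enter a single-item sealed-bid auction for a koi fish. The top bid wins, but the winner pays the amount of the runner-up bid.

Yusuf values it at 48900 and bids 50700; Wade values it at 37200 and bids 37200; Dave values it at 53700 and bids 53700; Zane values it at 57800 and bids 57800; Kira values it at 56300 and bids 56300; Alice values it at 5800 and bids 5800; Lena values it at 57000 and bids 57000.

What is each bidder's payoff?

Sorted high to low: Zane 57800, then Lena 57000, then Kira 56300, then Dave 53700, then Yusuf 50700, then Wade 37200, then Alice 5800.
Zane has the top bid and wins; the price is the second-highest bid, 57000.
Zane's payoff = 57800 − 57000 = 800. All other bidders lose, so their payoff is 0.

Payoffs: Yusuf 0, Wade 0, Dave 0, Zane 800, Kira 0, Alice 0, Lena 0.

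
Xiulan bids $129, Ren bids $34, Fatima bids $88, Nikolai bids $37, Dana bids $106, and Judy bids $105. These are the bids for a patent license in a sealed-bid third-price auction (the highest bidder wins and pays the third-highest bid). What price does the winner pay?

Bids in descending order: Xiulan $129; Dana $106; Judy $105; Fatima $88; Nikolai $37; Ren $34.
Xiulan is the highest bidder, so Xiulan wins.
Under the third-price rule, the price is the third-highest bid: $105.

$105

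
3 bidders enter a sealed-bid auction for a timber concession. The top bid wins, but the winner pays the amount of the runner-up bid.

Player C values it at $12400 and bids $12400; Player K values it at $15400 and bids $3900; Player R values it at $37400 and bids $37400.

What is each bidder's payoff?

Sorted high to low: Player R $37400; Player C $12400; Player K $3900.
Player R has the top bid and wins; the price is the second-highest bid, $12400.
Player R's payoff = $37400 − $12400 = $25000. All other bidders lose, so their payoff is 0.

Payoffs: Player C $0, Player K $0, Player R $25000.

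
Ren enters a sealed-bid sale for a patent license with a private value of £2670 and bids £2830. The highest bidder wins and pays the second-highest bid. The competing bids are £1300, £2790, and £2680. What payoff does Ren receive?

Highest competing bid: £2790.
Ren's bid £2830 is the highest overall, so Ren wins and pays the second-highest bid, £2790.
Payoff = value − price = £2670 − £2790 = -£120.
Overbidding won the item at a price above value — truthful bidding would have avoided this loss.

-£120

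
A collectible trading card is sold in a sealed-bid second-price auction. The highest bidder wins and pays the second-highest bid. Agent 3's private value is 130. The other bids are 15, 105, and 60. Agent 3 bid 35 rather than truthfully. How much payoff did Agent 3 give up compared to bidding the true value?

Payoff forgone: 25.

The highest competing bid is 105.
Bidding truthfully at 130: Agent 3 has the top bid, wins, and pays the second-highest bid 105. Payoff = 130 − 105 = 25.
Bidding 35: the top bid is 105 (a rival), so Agent 3 loses. Payoff = 0.
Regret = truthful payoff − actual payoff = 25 − 0 = 25.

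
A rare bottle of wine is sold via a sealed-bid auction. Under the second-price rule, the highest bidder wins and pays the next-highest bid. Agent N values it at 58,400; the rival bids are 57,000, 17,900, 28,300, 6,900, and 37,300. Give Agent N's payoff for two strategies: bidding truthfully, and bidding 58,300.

The highest competing bid is 57,000.
Bidding truthfully at 58,400: Agent N has the top bid, wins, and pays the second-highest bid 57,000. Payoff = 58,400 − 57,000 = 1,400.
Bidding 58,300: Agent N has the top bid, wins, and pays the second-highest bid 57,000. Payoff = 58,400 − 57,000 = 1,400.
The bid only affects whether you win, not the price — here both bids land on the same side of the top rival bid, so the deviation is payoff-neutral.

(a) 1,400  (b) 1,400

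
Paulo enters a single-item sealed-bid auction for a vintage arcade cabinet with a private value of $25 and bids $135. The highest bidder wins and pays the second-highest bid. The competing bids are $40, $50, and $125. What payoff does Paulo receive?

Highest competing bid: $125.
Paulo's bid $135 is the highest overall, so Paulo wins and pays the second-highest bid, $125.
Payoff = value − price = $25 − $125 = -$100.
Overbidding won the item at a price above value — truthful bidding would have avoided this loss.

Paulo's payoff: -$100.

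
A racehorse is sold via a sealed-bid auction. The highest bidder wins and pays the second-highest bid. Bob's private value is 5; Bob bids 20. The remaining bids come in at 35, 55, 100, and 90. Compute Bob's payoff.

Highest competing bid: 100.
Bob's bid 20 is not the highest, so Bob loses, pays nothing, and earns zero payoff.

Payoff = 0.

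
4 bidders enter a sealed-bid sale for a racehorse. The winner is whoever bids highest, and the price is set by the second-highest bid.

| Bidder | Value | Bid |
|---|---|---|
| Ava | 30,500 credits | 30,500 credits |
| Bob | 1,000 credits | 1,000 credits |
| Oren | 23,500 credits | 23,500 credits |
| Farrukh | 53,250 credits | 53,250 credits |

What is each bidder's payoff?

Ava 0 credits, Bob 0 credits, Oren 0 credits, Farrukh 22,750 credits.

Ranking the bids: Farrukh 53,250 credits; Ava 30,500 credits; Oren 23,500 credits; Bob 1,000 credits.
Farrukh has the top bid and wins; the price is the second-highest bid, 30,500 credits.
Farrukh's payoff = 53,250 credits − 30,500 credits = 22,750 credits. All other bidders lose, so their payoff is 0.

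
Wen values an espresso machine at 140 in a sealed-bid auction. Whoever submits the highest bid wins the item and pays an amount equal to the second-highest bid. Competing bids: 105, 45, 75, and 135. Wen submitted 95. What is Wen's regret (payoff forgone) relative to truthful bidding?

5

The highest competing bid is 135.
Bidding truthfully at 140: Wen has the top bid, wins, and pays the second-highest bid 135. Payoff = 140 − 135 = 5.
Bidding 95: the top bid is 135 (a rival), so Wen loses. Payoff = 0.
Regret = truthful payoff − actual payoff = 5 − 0 = 5.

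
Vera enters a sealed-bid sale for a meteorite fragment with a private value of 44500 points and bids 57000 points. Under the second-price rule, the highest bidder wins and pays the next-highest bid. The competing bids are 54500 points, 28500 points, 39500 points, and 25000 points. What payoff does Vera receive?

Highest competing bid: 54500 points.
Vera's bid 57000 points is the highest overall, so Vera wins and pays the second-highest bid, 54500 points.
Payoff = value − price = 44500 points − 54500 points = -10000 points.
Overbidding won the item at a price above value — truthful bidding would have avoided this loss.

Vera's payoff: -10000 points.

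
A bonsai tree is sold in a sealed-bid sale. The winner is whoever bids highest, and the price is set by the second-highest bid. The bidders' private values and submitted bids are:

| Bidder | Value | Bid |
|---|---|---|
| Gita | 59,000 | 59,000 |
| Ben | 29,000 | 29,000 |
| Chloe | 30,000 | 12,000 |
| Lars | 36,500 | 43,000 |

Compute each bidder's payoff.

Payoffs: Gita 16,000, Ben 0, Chloe 0, Lars 0.

Ranking the bids: Gita 59,000; Lars 43,000; Ben 29,000; Chloe 12,000.
Gita has the top bid and wins; the price is the second-highest bid, 43,000.
Gita's payoff = 59,000 − 43,000 = 16,000. All other bidders lose, so their payoff is 0.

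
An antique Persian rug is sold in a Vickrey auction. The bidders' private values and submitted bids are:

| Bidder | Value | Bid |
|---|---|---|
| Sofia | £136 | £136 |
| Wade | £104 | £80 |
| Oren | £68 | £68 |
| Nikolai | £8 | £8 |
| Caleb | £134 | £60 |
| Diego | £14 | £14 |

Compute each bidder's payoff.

Bids in descending order: Sofia £136 > Wade £80 > Oren £68 > Caleb £60 > Diego £14 > Nikolai £8.
Sofia has the top bid and wins; the price is the second-highest bid, £80.
Sofia's payoff = £136 − £80 = £56. All other bidders lose, so their payoff is 0.

Sofia £56, Wade £0, Oren £0, Nikolai £0, Caleb £0, Diego £0.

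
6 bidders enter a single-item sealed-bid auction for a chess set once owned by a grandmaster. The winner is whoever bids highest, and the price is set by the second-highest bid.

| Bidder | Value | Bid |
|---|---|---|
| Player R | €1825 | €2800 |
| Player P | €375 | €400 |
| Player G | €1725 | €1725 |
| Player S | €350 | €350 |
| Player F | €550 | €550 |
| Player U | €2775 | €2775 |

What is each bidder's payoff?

Ordered from highest: Player R €2800, then Player U €2775, then Player G €1725, then Player F €550, then Player P €400, then Player S €350.
Player R has the top bid and wins; the price is the second-highest bid, €2775.
Player R's payoff = €1825 − €2775 = -€950. All other bidders lose, so their payoff is 0.

Player R -€950, Player P €0, Player G €0, Player S €0, Player F €0, Player U €0.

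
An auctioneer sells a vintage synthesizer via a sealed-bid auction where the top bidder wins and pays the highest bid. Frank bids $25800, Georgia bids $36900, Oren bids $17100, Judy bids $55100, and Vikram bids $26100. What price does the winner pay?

The winner pays $55100.

Ranking the bids: Judy $55100; Georgia $36900; Vikram $26100; Frank $25800; Oren $17100.
Judy is the highest bidder, so Judy wins.
Under the first-price rule, the price is the highest bid: $55100.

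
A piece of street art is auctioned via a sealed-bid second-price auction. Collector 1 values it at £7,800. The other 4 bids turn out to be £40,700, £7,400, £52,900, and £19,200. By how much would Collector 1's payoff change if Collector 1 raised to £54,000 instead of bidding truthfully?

The highest competing bid is £52,900.
Bidding truthfully at £7,800: the top bid is £52,900 (a rival), so Collector 1 loses. Payoff = £0.
Bidding £54,000: Collector 1 has the top bid, wins, and pays the second-highest bid £52,900. Payoff = £7,800 − £52,900 = -£45,100.
Change = -£45,100 − £0 = -£45,100.

-£45,100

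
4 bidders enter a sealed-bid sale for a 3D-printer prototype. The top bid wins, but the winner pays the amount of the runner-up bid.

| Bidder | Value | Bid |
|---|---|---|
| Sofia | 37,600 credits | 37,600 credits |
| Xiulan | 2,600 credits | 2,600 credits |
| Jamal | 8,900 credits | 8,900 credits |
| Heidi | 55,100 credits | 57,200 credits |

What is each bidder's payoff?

Ranking the bids: Heidi 57,200 credits, then Sofia 37,600 credits, then Jamal 8,900 credits, then Xiulan 2,600 credits.
Heidi has the top bid and wins; the price is the second-highest bid, 37,600 credits.
Heidi's payoff = 55,100 credits − 37,600 credits = 17,500 credits. All other bidders lose, so their payoff is 0.

Payoffs: Sofia 0 credits, Xiulan 0 credits, Jamal 0 credits, Heidi 17,500 credits.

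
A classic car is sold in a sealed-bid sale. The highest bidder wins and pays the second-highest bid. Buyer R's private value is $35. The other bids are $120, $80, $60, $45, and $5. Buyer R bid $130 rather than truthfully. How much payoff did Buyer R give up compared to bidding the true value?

The highest competing bid is $120.
Bidding truthfully at $35: the top bid is $120 (a rival), so Buyer R loses. Payoff = $0.
Bidding $130: Buyer R has the top bid, wins, and pays the second-highest bid $120. Payoff = $35 − $120 = -$85.
Regret = truthful payoff − actual payoff = $0 − -$85 = $85.

Payoff forgone: $85.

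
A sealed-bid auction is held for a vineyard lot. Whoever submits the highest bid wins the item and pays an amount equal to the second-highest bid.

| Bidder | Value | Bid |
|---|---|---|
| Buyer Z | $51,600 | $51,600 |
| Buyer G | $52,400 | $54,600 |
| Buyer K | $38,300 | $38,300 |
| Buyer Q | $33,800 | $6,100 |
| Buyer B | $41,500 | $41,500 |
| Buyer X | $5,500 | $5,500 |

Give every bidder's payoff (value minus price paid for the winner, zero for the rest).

Ranking the bids: Buyer G $54,600 > Buyer Z $51,600 > Buyer B $41,500 > Buyer K $38,300 > Buyer Q $6,100 > Buyer X $5,500.
Buyer G has the top bid and wins; the price is the second-highest bid, $51,600.
Buyer G's payoff = $52,400 − $51,600 = $800. All other bidders lose, so their payoff is 0.

Buyer Z $0, Buyer G $800, Buyer K $0, Buyer Q $0, Buyer B $0, Buyer X $0.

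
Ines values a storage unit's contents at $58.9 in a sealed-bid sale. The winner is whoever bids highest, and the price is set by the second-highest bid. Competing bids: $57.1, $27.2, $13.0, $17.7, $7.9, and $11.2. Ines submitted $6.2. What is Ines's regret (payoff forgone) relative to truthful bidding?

The highest competing bid is $57.1.
Bidding truthfully at $58.9: Ines has the top bid, wins, and pays the second-highest bid $57.1. Payoff = $58.9 − $57.1 = $1.8.
Bidding $6.2: the top bid is $57.1 (a rival), so Ines loses. Payoff = $0.0.
Regret = truthful payoff − actual payoff = $1.8 − $0.0 = $1.8.
This is the dominant-strategy logic: truthful bidding weakly beats any alternative.

Payoff forgone: $1.8.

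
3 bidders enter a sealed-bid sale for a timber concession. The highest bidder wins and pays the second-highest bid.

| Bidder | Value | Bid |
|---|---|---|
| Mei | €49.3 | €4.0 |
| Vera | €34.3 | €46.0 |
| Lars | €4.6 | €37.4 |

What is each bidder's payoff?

Mei €0.0, Vera -€3.1, Lars €0.0.

Ranking the bids: Vera €46.0 > Lars €37.4 > Mei €4.0.
Vera has the top bid and wins; the price is the second-highest bid, €37.4.
Vera's payoff = €34.3 − €37.4 = -€3.1. All other bidders lose, so their payoff is 0.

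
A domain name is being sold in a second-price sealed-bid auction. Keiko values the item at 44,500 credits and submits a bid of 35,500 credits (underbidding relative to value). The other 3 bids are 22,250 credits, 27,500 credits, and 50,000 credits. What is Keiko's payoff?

0 credits

Highest competing bid: 50,000 credits.
Keiko's bid 35,500 credits is not the highest, so Keiko loses, pays nothing, and earns zero payoff.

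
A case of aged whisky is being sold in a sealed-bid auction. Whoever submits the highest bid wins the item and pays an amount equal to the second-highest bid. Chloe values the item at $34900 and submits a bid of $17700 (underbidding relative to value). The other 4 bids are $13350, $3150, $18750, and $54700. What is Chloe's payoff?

Highest competing bid: $54700.
Chloe's bid $17700 is not the highest, so Chloe loses, pays nothing, and earns zero payoff.

Chloe's payoff: $0.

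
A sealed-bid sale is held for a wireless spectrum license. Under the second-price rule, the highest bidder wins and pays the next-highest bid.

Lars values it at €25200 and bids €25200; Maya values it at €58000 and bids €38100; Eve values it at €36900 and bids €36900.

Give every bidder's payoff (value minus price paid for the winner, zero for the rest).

Sorted high to low: Maya €38100 > Eve €36900 > Lars €25200.
Maya has the top bid and wins; the price is the second-highest bid, €36900.
Maya's payoff = €58000 − €36900 = €21100. All other bidders lose, so their payoff is 0.

Payoffs: Lars €0, Maya €21100, Eve €0.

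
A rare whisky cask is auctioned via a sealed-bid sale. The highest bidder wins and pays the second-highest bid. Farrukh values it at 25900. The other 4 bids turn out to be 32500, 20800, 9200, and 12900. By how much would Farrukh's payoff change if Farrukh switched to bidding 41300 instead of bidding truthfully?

The highest competing bid is 32500.
Bidding truthfully at 25900: the top bid is 32500 (a rival), so Farrukh loses. Payoff = 0.
Bidding 41300: Farrukh has the top bid, wins, and pays the second-highest bid 32500. Payoff = 25900 − 32500 = -6600.
Change = -6600 − 0 = -6600.
Deviating from a truthful bid can only lose payoff in a second-price auction — never gain.

-6600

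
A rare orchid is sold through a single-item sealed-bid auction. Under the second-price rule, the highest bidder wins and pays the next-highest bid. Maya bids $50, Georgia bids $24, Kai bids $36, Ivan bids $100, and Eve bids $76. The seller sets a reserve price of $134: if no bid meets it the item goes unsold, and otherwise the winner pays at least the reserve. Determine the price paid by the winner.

Ranking the bids: Ivan $100, then Eve $76, then Maya $50, then Kai $36, then Georgia $24.
The top bid $100 is below the reserve $134, so the item goes unsold and nothing is paid.

unsold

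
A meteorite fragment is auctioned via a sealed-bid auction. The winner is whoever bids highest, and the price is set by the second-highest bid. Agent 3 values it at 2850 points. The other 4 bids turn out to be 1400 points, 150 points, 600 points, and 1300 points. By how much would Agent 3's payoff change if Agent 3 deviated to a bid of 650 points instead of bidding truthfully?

The highest competing bid is 1400 points.
Bidding truthfully at 2850 points: Agent 3 has the top bid, wins, and pays the second-highest bid 1400 points. Payoff = 2850 points − 1400 points = 1450 points.
Bidding 650 points: the top bid is 1400 points (a rival), so Agent 3 loses. Payoff = 0 points.
Change = 0 points − 1450 points = -1450 points.

Payoff change: -1450 points.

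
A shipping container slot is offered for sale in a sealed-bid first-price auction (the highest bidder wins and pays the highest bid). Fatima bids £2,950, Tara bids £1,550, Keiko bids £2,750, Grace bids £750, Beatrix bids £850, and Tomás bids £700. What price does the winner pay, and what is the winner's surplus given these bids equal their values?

Price £2,950; surplus £0.

Sorted high to low: Fatima £2,950, then Keiko £2,750, then Tara £1,550, then Beatrix £850, then Grace £750, then Tomás £700.
Fatima is the highest bidder, so Fatima wins.
Under the first-price rule, the price is the highest bid: £2,950.
Surplus = £2,950 − £2,950 = £0.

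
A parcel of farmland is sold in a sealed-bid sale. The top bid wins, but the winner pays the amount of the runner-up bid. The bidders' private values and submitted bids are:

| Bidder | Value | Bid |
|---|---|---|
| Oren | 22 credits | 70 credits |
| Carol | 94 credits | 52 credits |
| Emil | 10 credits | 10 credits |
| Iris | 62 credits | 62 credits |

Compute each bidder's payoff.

Payoffs: Oren -40 credits, Carol 0 credits, Emil 0 credits, Iris 0 credits.

Ranking the bids: Oren 70 credits, then Iris 62 credits, then Carol 52 credits, then Emil 10 credits.
Oren has the top bid and wins; the price is the second-highest bid, 62 credits.
Oren's payoff = 22 credits − 62 credits = -40 credits. All other bidders lose, so their payoff is 0.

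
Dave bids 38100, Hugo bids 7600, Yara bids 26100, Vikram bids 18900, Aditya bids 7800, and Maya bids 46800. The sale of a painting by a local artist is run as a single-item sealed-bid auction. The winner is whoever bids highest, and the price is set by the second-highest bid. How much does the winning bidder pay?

Ordered from highest: Maya 46800; Dave 38100; Yara 26100; Vikram 18900; Aditya 7800; Hugo 7600.
Maya has the highest bid, so Maya wins.
The second-highest bid is 38100, so that is what Maya pays.

38100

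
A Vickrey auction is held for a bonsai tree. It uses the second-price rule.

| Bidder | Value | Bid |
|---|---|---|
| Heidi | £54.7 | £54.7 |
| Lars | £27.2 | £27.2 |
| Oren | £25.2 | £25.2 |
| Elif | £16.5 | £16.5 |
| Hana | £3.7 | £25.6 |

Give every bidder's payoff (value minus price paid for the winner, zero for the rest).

Sorted high to low: Heidi £54.7 > Lars £27.2 > Hana £25.6 > Oren £25.2 > Elif £16.5.
Heidi has the top bid and wins; the price is the second-highest bid, £27.2.
Heidi's payoff = £54.7 − £27.2 = £27.5. All other bidders lose, so their payoff is 0.

Payoffs: Heidi £27.5, Lars £0.0, Oren £0.0, Elif £0.0, Hana £0.0.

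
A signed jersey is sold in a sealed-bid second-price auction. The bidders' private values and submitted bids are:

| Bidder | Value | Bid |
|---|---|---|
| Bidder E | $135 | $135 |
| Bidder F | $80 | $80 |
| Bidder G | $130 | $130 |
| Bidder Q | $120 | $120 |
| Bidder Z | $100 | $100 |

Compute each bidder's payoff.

Ordered from highest: Bidder E $135; Bidder G $130; Bidder Q $120; Bidder Z $100; Bidder F $80.
Bidder E has the top bid and wins; the price is the second-highest bid, $130.
Bidder E's payoff = $135 − $130 = $5. All other bidders lose, so their payoff is 0.

Payoffs: Bidder E $5, Bidder F $0, Bidder G $0, Bidder Q $0, Bidder Z $0.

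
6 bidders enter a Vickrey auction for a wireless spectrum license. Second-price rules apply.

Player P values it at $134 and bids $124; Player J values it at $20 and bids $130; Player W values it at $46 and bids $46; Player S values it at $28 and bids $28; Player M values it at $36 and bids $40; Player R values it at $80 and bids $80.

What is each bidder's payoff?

Ranking the bids: Player J $130 > Player P $124 > Player R $80 > Player W $46 > Player M $40 > Player S $28.
Player J has the top bid and wins; the price is the second-highest bid, $124.
Player J's payoff = $20 − $124 = -$104. All other bidders lose, so their payoff is 0.

Payoffs: Player P $0, Player J -$104, Player W $0, Player S $0, Player M $0, Player R $0.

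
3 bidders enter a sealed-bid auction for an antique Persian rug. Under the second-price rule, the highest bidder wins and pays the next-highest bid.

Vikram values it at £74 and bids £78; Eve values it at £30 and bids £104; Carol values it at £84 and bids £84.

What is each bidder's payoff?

Ranking the bids: Eve £104, then Carol £84, then Vikram £78.
Eve has the top bid and wins; the price is the second-highest bid, £84.
Eve's payoff = £30 − £84 = -£54. All other bidders lose, so their payoff is 0.

Vikram £0, Eve -£54, Carol £0.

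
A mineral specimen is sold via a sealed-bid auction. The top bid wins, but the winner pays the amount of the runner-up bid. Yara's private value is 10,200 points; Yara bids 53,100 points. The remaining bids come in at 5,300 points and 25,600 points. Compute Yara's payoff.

Yara's payoff: -15,400 points.

Highest competing bid: 25,600 points.
Yara's bid 53,100 points is the highest overall, so Yara wins and pays the second-highest bid, 25,600 points.
Payoff = value − price = 10,200 points − 25,600 points = -15,400 points.
Overbidding won the item at a price above value — truthful bidding would have avoided this loss.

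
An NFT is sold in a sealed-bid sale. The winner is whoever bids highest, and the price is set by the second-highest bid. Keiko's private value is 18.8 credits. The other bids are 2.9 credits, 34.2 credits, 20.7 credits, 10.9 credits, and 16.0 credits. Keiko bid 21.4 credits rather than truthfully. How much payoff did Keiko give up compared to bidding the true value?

Payoff forgone: 0.0 credits.

The highest competing bid is 34.2 credits.
Bidding truthfully at 18.8 credits: the top bid is 34.2 credits (a rival), so Keiko loses. Payoff = 0.0 credits.
Bidding 21.4 credits: the top bid is 34.2 credits (a rival), so Keiko loses. Payoff = 0.0 credits.
Regret = truthful payoff − actual payoff = 0.0 credits − 0.0 credits = 0.0 credits.
The bid only affects whether you win, not the price — here both bids land on the same side of the top rival bid, so the deviation is payoff-neutral.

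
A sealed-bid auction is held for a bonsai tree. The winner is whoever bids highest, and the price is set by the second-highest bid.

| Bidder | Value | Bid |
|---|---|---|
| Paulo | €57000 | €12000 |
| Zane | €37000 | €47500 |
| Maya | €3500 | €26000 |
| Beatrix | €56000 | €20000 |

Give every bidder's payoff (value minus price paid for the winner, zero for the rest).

Payoffs: Paulo €0, Zane €11000, Maya €0, Beatrix €0.

Sorted high to low: Zane €47500 > Maya €26000 > Beatrix €20000 > Paulo €12000.
Zane has the top bid and wins; the price is the second-highest bid, €26000.
Zane's payoff = €37000 − €26000 = €11000. All other bidders lose, so their payoff is 0.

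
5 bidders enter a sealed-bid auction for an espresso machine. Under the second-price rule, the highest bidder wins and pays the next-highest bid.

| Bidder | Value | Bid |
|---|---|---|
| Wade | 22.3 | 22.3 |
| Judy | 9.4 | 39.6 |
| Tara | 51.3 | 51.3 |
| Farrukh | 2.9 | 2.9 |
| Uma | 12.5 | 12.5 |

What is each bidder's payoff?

Wade 0.0, Judy 0.0, Tara 11.7, Farrukh 0.0, Uma 0.0.

Sorted high to low: Tara 51.3 > Judy 39.6 > Wade 22.3 > Uma 12.5 > Farrukh 2.9.
Tara has the top bid and wins; the price is the second-highest bid, 39.6.
Tara's payoff = 51.3 − 39.6 = 11.7. All other bidders lose, so their payoff is 0.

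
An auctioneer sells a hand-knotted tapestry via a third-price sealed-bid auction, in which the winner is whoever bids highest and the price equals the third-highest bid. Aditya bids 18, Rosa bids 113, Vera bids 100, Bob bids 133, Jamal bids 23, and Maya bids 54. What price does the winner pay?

Sorted high to low: Bob 133 > Rosa 113 > Vera 100 > Maya 54 > Jamal 23 > Aditya 18.
Bob is the highest bidder, so Bob wins.
Under the third-price rule, the price is the third-highest bid: 100.

100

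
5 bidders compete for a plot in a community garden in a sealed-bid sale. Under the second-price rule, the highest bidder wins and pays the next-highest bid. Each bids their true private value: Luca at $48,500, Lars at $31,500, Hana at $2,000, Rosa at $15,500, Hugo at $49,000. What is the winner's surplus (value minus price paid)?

Ordered from highest: Hugo $49,000; Luca $48,500; Lars $31,500; Rosa $15,500; Hana $2,000.
Hugo wins with the top bid and pays the second-highest, $48,500.
Surplus = $49,000 − $48,500 = $500.

Surplus = $500.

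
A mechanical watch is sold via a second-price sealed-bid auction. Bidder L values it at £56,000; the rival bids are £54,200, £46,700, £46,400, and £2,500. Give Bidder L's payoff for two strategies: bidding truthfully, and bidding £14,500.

The highest competing bid is £54,200.
Bidding truthfully at £56,000: Bidder L has the top bid, wins, and pays the second-highest bid £54,200. Payoff = £56,000 − £54,200 = £1,800.
Bidding £14,500: the top bid is £54,200 (a rival), so Bidder L loses. Payoff = £0.
Deviating from a truthful bid can only lose payoff in a second-price auction — never gain.

(a) £1,800  (b) £0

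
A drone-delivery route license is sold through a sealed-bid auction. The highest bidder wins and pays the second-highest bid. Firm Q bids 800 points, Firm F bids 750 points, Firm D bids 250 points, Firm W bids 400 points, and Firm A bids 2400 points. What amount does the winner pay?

Bids in descending order: Firm A 2400 points, then Firm Q 800 points, then Firm F 750 points, then Firm W 400 points, then Firm D 250 points.
Firm A has the highest bid, so Firm A wins.
The second-highest bid is 800 points, so that is what Firm A pays.

Price paid: 800 points.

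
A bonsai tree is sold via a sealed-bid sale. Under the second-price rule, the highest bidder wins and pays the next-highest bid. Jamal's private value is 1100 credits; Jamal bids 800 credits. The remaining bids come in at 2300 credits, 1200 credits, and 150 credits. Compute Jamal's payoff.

Highest competing bid: 2300 credits.
Jamal's bid 800 credits is not the highest, so Jamal loses, pays nothing, and earns zero payoff.

Jamal's payoff: 0 credits.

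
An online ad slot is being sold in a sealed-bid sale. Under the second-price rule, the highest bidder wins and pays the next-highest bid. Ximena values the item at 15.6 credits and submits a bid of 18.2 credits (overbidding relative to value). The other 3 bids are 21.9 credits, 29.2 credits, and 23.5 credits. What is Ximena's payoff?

Payoff = 0.0 credits.

Highest competing bid: 29.2 credits.
Ximena's bid 18.2 credits is not the highest, so Ximena loses, pays nothing, and earns zero payoff.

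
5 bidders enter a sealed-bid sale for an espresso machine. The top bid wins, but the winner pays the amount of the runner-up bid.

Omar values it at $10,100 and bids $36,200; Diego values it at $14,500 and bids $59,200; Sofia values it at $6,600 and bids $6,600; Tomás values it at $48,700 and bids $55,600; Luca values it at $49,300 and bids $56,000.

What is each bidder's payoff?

Omar $0, Diego -$41,500, Sofia $0, Tomás $0, Luca $0.

Ranking the bids: Diego $59,200 > Luca $56,000 > Tomás $55,600 > Omar $36,200 > Sofia $6,600.
Diego has the top bid and wins; the price is the second-highest bid, $56,000.
Diego's payoff = $14,500 − $56,000 = -$41,500. All other bidders lose, so their payoff is 0.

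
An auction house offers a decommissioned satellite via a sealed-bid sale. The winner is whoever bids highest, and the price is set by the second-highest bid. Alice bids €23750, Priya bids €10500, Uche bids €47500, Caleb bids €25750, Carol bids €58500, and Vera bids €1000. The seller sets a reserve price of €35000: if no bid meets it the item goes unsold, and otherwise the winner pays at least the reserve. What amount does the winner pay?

Ranking the bids: Carol €58500; Uche €47500; Caleb €25750; Alice €23750; Priya €10500; Vera €1000.
Carol has the highest bid, so Carol wins.
The second-highest bid is €47500, which exceeds the reserve, so that sets the price.

€47500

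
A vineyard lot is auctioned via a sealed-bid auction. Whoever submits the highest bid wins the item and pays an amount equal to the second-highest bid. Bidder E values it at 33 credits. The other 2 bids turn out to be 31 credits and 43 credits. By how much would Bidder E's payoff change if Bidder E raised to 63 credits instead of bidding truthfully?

The highest competing bid is 43 credits.
Bidding truthfully at 33 credits: the top bid is 43 credits (a rival), so Bidder E loses. Payoff = 0 credits.
Bidding 63 credits: Bidder E has the top bid, wins, and pays the second-highest bid 43 credits. Payoff = 33 credits − 43 credits = -10 credits.
Change = -10 credits − 0 credits = -10 credits.
This is the dominant-strategy logic: truthful bidding weakly beats any alternative.

Change in payoff: -10 credits.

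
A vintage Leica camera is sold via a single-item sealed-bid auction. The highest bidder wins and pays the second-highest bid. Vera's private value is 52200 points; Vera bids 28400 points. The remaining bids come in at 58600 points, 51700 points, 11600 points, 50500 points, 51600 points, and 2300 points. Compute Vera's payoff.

Highest competing bid: 58600 points.
Vera's bid 28400 points is not the highest, so Vera loses, pays nothing, and earns zero payoff.

Payoff = 0 points.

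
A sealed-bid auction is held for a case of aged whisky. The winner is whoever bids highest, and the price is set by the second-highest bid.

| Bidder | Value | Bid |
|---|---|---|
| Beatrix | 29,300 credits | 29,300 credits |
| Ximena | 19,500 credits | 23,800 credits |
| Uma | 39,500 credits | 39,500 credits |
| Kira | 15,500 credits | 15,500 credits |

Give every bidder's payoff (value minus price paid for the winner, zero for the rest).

Sorted high to low: Uma 39,500 credits, then Beatrix 29,300 credits, then Ximena 23,800 credits, then Kira 15,500 credits.
Uma has the top bid and wins; the price is the second-highest bid, 29,300 credits.
Uma's payoff = 39,500 credits − 29,300 credits = 10,200 credits. All other bidders lose, so their payoff is 0.

Payoffs: Beatrix 0 credits, Ximena 0 credits, Uma 10,200 credits, Kira 0 credits.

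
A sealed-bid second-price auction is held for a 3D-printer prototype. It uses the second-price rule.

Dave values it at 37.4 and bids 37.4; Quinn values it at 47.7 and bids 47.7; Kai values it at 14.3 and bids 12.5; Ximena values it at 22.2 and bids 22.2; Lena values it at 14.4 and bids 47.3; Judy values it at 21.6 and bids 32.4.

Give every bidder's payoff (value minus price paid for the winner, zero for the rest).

Sorted high to low: Quinn 47.7, then Lena 47.3, then Dave 37.4, then Judy 32.4, then Ximena 22.2, then Kai 12.5.
Quinn has the top bid and wins; the price is the second-highest bid, 47.3.
Quinn's payoff = 47.7 − 47.3 = 0.4. All other bidders lose, so their payoff is 0.

Payoffs: Dave 0.0, Quinn 0.4, Kai 0.0, Ximena 0.0, Lena 0.0, Judy 0.0.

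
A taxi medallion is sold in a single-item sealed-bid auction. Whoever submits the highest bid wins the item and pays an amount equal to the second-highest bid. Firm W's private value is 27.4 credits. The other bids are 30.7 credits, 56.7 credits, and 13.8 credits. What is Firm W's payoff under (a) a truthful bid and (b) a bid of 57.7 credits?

(a) 0.0 credits  (b) -29.3 credits

The highest competing bid is 56.7 credits.
Bidding truthfully at 27.4 credits: the top bid is 56.7 credits (a rival), so Firm W loses. Payoff = 0.0 credits.
Bidding 57.7 credits: Firm W has the top bid, wins, and pays the second-highest bid 56.7 credits. Payoff = 27.4 credits − 56.7 credits = -29.3 credits.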